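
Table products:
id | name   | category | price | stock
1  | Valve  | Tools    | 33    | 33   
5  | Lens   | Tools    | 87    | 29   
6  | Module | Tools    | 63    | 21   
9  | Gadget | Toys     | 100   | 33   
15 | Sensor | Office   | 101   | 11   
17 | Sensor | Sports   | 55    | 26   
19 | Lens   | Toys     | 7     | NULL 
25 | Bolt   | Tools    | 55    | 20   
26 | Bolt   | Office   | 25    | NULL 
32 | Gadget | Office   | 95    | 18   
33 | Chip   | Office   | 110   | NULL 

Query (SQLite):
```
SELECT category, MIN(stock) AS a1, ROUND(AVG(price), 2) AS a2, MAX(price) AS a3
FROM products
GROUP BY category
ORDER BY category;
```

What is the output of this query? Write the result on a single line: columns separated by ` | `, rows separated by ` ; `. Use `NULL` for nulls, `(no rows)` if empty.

Group products by category.
Per group compute: MIN(stock), ROUND(AVG(price), 2), MAX(price).
  Office: ids {15, 26, 32, 33} → MIN(stock)=11, ROUND(AVG(price), 2)=82.75, MAX(price)=110
  Sports: ids {17} → MIN(stock)=26, ROUND(AVG(price), 2)=55, MAX(price)=55
  Tools: ids {1, 5, 6, 25} → MIN(stock)=20, ROUND(AVG(price), 2)=59.5, MAX(price)=87
  Toys: ids {9, 19} → MIN(stock)=33, ROUND(AVG(price), 2)=53.5, MAX(price)=100

Office | 11 | 82.75 | 110 ; Sports | 26 | 55 | 55 ; Tools | 20 | 59.5 | 87 ; Toys | 33 | 53.5 | 100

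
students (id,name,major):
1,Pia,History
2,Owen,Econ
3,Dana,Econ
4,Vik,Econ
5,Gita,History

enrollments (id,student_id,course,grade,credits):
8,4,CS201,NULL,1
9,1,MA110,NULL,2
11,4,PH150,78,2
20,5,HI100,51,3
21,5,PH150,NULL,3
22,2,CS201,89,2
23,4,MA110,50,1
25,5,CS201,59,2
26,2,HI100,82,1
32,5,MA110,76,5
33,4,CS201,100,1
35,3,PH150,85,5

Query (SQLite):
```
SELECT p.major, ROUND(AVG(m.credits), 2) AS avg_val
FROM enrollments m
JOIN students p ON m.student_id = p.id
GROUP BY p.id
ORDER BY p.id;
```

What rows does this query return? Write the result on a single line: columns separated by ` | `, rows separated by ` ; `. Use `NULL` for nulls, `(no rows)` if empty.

History | 2 ; Econ | 1.5 ; Econ | 5 ; Econ | 1.25 ; History | 3.25

Join each enrollments row to its students via student_id.
Group joined rows by students.id; compute ROUND(AVG(m.credits), 2) per group.
  1: ids {9} → ROUND(AVG(m.credits), 2)=2
  2: ids {22, 26} → ROUND(AVG(m.credits), 2)=1.5
  3: ids {35} → ROUND(AVG(m.credits), 2)=5
  4: ids {8, 11, 23, 33} → ROUND(AVG(m.credits), 2)=1.25
  5: ids {20, 21, 25, 32} → ROUND(AVG(m.credits), 2)=3.25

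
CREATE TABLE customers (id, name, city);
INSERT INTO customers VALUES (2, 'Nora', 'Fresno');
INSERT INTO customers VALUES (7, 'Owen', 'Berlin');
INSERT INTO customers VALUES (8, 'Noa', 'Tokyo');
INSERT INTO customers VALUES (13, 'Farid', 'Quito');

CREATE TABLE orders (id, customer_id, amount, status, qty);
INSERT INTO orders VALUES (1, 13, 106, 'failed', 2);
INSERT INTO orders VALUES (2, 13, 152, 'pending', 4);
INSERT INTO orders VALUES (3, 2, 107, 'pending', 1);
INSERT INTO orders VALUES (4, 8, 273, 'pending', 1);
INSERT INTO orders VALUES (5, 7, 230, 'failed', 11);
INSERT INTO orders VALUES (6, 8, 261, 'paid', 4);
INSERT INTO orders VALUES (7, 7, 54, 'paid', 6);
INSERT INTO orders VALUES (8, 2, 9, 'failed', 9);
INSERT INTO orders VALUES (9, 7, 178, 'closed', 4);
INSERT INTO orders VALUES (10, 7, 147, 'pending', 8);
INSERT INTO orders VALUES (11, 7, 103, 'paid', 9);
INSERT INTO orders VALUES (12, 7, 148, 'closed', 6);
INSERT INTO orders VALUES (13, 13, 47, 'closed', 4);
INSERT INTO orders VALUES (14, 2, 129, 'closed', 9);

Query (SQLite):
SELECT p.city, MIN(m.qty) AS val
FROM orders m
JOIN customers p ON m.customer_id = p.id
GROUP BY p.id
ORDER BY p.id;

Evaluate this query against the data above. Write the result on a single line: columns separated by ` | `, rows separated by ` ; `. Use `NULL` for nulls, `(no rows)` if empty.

Join each orders row to its customers via customer_id.
Group joined rows by customers.id; compute MIN(m.qty) per group.
  2: ids {3, 8, 14} → MIN(m.qty)=1
  7: ids {5, 7, 9, 10, 11, 12} → MIN(m.qty)=4
  8: ids {4, 6} → MIN(m.qty)=1
  13: ids {1, 2, 13} → MIN(m.qty)=2

Fresno | 1 ; Berlin | 4 ; Tokyo | 1 ; Quito | 2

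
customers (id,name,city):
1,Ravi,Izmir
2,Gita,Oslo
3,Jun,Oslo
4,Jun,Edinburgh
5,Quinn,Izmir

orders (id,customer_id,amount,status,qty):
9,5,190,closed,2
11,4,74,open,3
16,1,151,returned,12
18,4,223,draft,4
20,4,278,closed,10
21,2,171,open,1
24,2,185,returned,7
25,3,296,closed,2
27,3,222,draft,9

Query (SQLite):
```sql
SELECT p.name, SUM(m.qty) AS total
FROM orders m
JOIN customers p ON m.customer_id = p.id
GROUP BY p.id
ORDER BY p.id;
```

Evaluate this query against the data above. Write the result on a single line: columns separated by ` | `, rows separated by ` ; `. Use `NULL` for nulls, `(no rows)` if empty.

Join each orders row to its customers via customer_id.
Group joined rows by customers.id; compute SUM(m.qty) per group.
  1: ids {16} → SUM(m.qty)=12
  2: ids {21, 24} → SUM(m.qty)=8
  3: ids {25, 27} → SUM(m.qty)=11
  4: ids {11, 18, 20} → SUM(m.qty)=17
  5: ids {9} → SUM(m.qty)=2

Ravi | 12 ; Gita | 8 ; Jun | 11 ; Jun | 17 ; Quinn | 2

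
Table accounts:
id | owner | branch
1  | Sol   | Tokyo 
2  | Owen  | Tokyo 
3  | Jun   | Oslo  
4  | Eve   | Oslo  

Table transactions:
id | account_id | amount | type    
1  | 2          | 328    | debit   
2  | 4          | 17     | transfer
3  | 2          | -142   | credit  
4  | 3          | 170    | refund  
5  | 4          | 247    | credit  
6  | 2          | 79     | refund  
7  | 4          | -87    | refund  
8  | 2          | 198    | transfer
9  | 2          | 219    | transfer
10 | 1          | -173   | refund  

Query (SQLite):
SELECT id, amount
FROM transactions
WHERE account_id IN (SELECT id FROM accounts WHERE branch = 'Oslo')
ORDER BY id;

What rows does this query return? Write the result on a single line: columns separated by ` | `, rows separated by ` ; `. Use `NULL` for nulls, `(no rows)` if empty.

2 | 17 ; 4 | 170 ; 5 | 247 ; 7 | -87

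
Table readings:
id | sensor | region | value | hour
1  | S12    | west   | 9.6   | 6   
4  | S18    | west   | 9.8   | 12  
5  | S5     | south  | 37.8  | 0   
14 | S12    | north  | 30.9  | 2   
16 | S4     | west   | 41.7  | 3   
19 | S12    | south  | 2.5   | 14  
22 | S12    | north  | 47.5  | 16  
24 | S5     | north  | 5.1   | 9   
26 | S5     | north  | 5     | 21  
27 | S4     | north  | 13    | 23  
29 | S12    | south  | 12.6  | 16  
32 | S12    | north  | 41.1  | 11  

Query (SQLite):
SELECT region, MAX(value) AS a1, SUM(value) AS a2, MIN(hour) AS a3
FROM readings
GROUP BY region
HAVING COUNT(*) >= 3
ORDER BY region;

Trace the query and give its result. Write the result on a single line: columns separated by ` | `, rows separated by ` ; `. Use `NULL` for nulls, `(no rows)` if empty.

Group readings by region.
Per group compute: MAX(value), SUM(value), MIN(hour).
HAVING: drop groups with fewer than 3 rows.
  north: ids {14, 22, 24, 26, 27, 32} → MAX(value)=47.5, SUM(value)=142.6, MIN(hour)=2
  south: ids {5, 19, 29} → MAX(value)=37.8, SUM(value)=52.9, MIN(hour)=0
  west: ids {1, 4, 16} → MAX(value)=41.7, SUM(value)=61.1, MIN(hour)=3

north | 47.5 | 142.6 | 2 ; south | 37.8 | 52.9 | 0 ; west | 41.7 | 61.1 | 3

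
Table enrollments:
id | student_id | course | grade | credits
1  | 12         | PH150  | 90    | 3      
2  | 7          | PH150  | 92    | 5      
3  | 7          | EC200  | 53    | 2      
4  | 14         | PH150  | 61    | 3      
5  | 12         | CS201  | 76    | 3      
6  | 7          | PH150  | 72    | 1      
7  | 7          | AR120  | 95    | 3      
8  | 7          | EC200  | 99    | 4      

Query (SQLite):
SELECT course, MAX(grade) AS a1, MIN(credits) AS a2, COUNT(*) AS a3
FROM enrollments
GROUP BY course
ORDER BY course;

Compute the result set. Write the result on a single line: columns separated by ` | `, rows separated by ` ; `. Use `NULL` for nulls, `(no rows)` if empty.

AR120 | 95 | 3 | 1 ; CS201 | 76 | 3 | 1 ; EC200 | 99 | 2 | 2 ; PH150 | 92 | 1 | 4

Group enrollments by course.
Per group compute: MAX(grade), MIN(credits), COUNT(*).
  AR120: ids {7} → MAX(grade)=95, MIN(credits)=3, COUNT(*)=1
  CS201: ids {5} → MAX(grade)=76, MIN(credits)=3, COUNT(*)=1
  EC200: ids {3, 8} → MAX(grade)=99, MIN(credits)=2, COUNT(*)=2
  PH150: ids {1, 2, 4, 6} → MAX(grade)=92, MIN(credits)=1, COUNT(*)=4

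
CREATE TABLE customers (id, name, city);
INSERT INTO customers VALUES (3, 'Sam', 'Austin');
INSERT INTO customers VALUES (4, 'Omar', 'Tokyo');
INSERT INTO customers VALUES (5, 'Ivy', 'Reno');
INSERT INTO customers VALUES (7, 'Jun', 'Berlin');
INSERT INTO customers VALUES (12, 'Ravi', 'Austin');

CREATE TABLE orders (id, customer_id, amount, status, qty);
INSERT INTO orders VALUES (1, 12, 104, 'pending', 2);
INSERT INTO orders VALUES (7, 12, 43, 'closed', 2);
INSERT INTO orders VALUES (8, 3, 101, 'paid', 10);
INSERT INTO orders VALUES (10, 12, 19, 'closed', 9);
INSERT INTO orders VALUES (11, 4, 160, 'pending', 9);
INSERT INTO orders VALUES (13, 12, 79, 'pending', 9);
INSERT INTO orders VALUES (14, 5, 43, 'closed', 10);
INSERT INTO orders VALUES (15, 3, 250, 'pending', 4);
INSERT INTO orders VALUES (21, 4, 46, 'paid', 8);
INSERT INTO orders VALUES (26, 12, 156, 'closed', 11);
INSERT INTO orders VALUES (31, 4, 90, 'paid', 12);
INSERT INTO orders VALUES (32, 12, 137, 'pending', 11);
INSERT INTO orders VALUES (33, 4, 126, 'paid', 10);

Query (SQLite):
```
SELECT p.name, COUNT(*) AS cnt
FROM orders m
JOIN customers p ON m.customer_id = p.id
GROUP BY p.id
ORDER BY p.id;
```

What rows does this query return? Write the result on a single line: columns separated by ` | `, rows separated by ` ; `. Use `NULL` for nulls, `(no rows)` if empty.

Join each orders row to its customers via customer_id.
Group joined rows by customers.id; compute COUNT(*) per group.
  3: ids {8, 15} → COUNT(*)=2
  4: ids {11, 21, 31, 33} → COUNT(*)=4
  5: ids {14} → COUNT(*)=1
  12: ids {1, 7, 10, 13, 26, 32} → COUNT(*)=6

Sam | 2 ; Omar | 4 ; Ivy | 1 ; Ravi | 6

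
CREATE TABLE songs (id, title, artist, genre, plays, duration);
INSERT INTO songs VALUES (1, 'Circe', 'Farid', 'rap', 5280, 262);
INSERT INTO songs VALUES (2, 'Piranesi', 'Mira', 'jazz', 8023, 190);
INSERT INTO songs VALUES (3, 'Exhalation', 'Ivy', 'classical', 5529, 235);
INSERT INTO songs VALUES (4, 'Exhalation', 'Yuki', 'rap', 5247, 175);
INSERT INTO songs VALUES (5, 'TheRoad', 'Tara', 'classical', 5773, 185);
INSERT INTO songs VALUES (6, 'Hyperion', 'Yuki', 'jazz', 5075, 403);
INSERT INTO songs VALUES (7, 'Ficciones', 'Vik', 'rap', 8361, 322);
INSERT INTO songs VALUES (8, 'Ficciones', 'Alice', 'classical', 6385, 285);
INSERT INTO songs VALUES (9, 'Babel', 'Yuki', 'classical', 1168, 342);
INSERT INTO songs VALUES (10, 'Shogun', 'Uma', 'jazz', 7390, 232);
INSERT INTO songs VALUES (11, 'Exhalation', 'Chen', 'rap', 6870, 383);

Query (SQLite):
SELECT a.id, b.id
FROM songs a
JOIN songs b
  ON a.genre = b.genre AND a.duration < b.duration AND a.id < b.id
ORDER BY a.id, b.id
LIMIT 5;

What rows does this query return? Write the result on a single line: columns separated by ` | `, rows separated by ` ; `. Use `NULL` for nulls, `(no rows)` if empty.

1 | 7 ; 1 | 11 ; 2 | 6 ; 2 | 10 ; 3 | 8

Pairs (a,b) with same genre, a.duration < b.duration, a.id < b.id.
genre groups: classical:{3,5,8,9} jazz:{2,6,10} rap:{1,4,7,11}
Ordered by (a.id, b.id); first 5.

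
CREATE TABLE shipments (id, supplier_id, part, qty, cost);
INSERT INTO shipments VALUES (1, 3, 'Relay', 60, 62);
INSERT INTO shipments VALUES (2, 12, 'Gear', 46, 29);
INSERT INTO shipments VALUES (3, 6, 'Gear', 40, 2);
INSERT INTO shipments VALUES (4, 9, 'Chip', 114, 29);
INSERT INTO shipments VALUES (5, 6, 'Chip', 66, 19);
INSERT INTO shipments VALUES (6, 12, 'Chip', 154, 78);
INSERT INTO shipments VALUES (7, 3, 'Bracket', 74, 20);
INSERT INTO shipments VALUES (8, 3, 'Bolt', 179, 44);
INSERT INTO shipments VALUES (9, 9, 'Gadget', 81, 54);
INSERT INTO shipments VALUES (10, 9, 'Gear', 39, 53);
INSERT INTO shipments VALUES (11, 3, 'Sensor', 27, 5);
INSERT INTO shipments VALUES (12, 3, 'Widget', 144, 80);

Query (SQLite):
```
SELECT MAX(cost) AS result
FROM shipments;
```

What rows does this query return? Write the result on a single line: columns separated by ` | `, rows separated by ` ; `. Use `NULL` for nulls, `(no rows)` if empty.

80

All cost values: [62, 29, 2, 29, 19, 78, 20, 44, 54, 53, 5, 80].
MAX of non-NULL values = 80.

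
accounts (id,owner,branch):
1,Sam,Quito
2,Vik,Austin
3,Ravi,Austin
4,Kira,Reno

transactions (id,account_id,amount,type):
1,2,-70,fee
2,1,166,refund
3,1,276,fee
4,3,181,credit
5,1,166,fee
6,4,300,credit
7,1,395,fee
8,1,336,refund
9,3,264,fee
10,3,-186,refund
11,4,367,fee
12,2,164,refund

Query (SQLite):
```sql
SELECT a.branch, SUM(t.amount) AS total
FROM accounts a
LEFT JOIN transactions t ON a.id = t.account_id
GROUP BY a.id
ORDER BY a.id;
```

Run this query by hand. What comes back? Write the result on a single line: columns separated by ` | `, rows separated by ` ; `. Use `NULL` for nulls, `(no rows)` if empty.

LEFT JOIN keeps every accounts row; unmatched ones get NULL for transactions columns.
Group by accounts.id and compute SUM(t.amount). SUM over an all-NULL group is NULL.
  1: ids {2, 3, 5, 7, 8} → SUM(t.amount)=1339
  2: ids {1, 12} → SUM(t.amount)=94
  3: ids {4, 9, 10} → SUM(t.amount)=259
  4: ids {6, 11} → SUM(t.amount)=667

Quito | 1339 ; Austin | 94 ; Austin | 259 ; Reno | 667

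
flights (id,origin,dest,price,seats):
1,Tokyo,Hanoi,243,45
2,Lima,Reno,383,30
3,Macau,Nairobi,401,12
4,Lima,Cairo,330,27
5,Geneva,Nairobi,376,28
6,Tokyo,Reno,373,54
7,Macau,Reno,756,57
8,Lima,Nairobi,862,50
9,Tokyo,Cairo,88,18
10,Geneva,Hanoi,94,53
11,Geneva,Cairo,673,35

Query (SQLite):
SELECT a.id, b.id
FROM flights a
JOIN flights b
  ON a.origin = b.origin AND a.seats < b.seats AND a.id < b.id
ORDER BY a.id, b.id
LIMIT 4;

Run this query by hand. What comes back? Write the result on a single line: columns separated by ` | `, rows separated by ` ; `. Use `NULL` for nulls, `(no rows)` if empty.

Pairs (a,b) with same origin, a.seats < b.seats, a.id < b.id.
origin groups: Geneva:{5,10,11} Lima:{2,4,8} Macau:{3,7} Tokyo:{1,6,9}
Ordered by (a.id, b.id); first 4.

1 | 6 ; 2 | 8 ; 3 | 7 ; 4 | 8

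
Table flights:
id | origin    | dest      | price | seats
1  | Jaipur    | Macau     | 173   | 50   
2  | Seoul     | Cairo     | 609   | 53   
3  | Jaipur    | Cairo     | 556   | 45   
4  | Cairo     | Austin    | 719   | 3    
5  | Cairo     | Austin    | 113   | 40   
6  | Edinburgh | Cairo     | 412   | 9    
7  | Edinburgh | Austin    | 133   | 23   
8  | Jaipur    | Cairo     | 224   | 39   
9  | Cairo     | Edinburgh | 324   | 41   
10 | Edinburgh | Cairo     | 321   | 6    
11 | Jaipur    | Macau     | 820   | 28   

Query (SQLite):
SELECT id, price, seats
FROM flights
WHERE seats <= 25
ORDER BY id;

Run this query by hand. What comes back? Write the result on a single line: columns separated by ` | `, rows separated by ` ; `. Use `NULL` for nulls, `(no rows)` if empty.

seats <= 25: ids {4, 6, 7, 10}

4 | 719 | 3 ; 6 | 412 | 9 ; 7 | 133 | 23 ; 10 | 321 | 6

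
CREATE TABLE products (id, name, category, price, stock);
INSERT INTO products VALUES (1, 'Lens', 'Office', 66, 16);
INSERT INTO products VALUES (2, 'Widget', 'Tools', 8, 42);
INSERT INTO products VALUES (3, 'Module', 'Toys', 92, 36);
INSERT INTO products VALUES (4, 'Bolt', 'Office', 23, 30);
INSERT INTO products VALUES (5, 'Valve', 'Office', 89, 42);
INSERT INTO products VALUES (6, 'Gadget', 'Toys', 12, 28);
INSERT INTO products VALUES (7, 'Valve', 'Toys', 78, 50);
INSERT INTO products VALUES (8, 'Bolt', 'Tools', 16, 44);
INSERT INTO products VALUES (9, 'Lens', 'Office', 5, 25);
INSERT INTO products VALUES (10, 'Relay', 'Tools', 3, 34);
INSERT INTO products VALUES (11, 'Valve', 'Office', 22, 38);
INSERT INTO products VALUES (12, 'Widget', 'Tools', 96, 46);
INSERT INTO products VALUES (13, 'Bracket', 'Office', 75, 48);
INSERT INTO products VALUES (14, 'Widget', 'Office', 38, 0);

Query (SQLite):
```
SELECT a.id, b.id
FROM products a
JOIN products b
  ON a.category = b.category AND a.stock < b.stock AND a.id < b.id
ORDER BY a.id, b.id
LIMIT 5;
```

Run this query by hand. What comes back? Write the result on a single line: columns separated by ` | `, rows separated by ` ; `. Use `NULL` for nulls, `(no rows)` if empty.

Pairs (a,b) with same category, a.stock < b.stock, a.id < b.id.
category groups: Office:{1,4,5,9,11,13,14} Tools:{2,8,10,12} Toys:{3,6,7}
Ordered by (a.id, b.id); first 5.

1 | 4 ; 1 | 5 ; 1 | 9 ; 1 | 11 ; 1 | 13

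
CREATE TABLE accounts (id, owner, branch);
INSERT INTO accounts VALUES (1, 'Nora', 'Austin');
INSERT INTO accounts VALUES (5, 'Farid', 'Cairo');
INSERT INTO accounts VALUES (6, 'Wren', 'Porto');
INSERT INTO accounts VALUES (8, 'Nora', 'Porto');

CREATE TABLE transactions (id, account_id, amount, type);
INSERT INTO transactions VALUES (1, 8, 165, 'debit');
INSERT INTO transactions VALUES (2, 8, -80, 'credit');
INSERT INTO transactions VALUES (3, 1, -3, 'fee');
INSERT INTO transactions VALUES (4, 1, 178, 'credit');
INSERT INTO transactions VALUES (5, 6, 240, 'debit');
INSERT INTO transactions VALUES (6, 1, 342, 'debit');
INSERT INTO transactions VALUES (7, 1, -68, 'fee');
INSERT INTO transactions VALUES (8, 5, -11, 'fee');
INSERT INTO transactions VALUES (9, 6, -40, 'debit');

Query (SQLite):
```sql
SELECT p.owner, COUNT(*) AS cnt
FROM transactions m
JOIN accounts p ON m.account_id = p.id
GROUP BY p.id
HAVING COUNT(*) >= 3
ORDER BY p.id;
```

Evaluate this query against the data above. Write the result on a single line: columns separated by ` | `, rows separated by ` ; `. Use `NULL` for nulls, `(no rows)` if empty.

Join each transactions row to its accounts via account_id.
Group joined rows by accounts.id; compute COUNT(*) per group.
HAVING: keep groups with count ≥ 3.
  1: ids {3, 4, 6, 7} → COUNT(*)=4
  5: ids {8} → COUNT(*)=1
  6: ids {5, 9} → COUNT(*)=2
  8: ids {1, 2} → COUNT(*)=2

Nora | 4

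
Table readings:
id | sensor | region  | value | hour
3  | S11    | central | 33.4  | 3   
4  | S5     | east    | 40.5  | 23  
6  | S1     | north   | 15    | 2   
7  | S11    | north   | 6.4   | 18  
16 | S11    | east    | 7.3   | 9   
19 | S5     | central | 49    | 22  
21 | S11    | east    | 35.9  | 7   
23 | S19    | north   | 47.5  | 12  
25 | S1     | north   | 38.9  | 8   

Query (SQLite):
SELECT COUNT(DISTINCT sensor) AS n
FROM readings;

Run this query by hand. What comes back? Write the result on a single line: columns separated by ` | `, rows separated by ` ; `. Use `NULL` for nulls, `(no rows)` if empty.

Count distinct non-NULL sensor values.

4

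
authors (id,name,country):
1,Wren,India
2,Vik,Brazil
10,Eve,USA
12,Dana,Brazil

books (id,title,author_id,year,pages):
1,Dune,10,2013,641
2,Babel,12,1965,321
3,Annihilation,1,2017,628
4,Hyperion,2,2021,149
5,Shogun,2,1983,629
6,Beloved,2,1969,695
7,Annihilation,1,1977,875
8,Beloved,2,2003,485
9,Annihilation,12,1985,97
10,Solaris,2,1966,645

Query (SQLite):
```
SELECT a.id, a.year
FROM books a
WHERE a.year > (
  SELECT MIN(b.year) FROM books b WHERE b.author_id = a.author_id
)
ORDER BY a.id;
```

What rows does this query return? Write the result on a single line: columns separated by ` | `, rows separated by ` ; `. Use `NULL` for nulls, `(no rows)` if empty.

For each books row a, compute MIN(year) over rows sharing a.author_id.
Keep row a if a.year > that per-group MIN.
  author_id=1: MIN(year) = 1977
  author_id=2: MIN(year) = 1966
  author_id=10: MIN(year) = 2013
  author_id=12: MIN(year) = 1965

3 | 2017 ; 4 | 2021 ; 5 | 1983 ; 6 | 1969 ; 8 | 2003 ; 9 | 1985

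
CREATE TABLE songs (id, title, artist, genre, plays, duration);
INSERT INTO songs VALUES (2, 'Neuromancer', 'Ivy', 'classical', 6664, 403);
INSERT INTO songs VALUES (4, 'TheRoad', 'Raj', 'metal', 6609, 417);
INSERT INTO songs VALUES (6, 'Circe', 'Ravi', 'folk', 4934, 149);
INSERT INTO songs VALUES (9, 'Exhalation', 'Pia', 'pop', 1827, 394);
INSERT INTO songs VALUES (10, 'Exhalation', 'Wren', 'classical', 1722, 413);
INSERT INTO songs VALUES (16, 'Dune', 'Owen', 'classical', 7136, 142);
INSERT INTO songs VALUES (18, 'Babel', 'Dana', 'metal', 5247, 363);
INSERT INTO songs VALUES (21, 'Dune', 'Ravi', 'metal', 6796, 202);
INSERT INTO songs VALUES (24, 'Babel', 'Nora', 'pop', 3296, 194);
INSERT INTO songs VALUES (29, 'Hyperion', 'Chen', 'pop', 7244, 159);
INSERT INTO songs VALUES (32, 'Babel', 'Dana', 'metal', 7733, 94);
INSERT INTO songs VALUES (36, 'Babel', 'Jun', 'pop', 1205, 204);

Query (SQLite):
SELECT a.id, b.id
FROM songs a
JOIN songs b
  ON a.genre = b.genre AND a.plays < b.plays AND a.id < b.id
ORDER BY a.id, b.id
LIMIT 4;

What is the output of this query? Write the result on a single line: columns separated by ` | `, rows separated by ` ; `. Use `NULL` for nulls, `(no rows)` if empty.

2 | 16 ; 4 | 21 ; 4 | 32 ; 9 | 24

Pairs (a,b) with same genre, a.plays < b.plays, a.id < b.id.
genre groups: classical:{2,10,16} folk:{6} metal:{4,18,21,32} pop:{9,24,29,36}
Ordered by (a.id, b.id); first 4.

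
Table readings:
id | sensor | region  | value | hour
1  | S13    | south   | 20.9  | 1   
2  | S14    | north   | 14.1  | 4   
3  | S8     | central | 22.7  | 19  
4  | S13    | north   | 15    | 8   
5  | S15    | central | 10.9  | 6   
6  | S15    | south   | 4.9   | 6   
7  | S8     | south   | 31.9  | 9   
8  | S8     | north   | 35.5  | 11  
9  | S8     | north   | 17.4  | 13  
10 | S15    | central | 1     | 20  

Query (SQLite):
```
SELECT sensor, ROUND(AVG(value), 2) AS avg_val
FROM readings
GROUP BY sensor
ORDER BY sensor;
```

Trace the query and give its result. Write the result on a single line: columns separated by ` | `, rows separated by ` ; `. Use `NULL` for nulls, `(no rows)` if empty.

Partition readings by sensor; compute ROUND(AVG(value), 2) within each group.
  S13: ids {1, 4} → ROUND(AVG(value), 2)=17.95
  S14: ids {2} → ROUND(AVG(value), 2)=14.1
  S15: ids {5, 6, 10} → ROUND(AVG(value), 2)=5.6
  S8: ids {3, 7, 8, 9} → ROUND(AVG(value), 2)=26.88

S13 | 17.95 ; S14 | 14.1 ; S15 | 5.6 ; S8 | 26.88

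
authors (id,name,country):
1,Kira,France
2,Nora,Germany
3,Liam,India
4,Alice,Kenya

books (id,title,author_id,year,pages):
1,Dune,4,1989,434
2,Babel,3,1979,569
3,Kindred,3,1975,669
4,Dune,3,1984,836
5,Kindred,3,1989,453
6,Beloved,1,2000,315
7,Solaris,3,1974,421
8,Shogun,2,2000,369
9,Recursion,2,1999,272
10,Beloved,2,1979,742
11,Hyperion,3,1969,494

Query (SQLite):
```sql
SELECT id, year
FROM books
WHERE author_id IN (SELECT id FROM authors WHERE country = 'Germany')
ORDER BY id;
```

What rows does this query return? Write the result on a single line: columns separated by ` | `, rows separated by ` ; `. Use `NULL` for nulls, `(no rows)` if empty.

8 | 2000 ; 9 | 1999 ; 10 | 1979

Inner query: authors.id where country = 'Germany'.
Outer: keep books rows whose author_id is in that set.
Inner query → {2}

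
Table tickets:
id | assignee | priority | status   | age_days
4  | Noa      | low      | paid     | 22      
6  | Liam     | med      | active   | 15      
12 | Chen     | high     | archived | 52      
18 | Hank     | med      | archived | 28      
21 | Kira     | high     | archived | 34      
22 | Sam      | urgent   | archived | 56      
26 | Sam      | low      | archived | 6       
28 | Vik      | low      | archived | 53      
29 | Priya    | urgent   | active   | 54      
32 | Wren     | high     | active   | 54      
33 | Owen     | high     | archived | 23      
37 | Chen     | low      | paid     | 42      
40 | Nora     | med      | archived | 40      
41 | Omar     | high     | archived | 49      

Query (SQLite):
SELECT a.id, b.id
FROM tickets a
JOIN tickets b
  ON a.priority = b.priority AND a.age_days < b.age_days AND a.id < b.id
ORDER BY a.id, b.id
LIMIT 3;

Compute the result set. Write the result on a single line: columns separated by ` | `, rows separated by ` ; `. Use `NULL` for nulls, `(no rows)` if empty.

4 | 28 ; 4 | 37 ; 6 | 18

Pairs (a,b) with same priority, a.age_days < b.age_days, a.id < b.id.
priority groups: high:{12,21,32,33,41} low:{4,26,28,37} med:{6,18,40} urgent:{22,29}
Ordered by (a.id, b.id); first 3.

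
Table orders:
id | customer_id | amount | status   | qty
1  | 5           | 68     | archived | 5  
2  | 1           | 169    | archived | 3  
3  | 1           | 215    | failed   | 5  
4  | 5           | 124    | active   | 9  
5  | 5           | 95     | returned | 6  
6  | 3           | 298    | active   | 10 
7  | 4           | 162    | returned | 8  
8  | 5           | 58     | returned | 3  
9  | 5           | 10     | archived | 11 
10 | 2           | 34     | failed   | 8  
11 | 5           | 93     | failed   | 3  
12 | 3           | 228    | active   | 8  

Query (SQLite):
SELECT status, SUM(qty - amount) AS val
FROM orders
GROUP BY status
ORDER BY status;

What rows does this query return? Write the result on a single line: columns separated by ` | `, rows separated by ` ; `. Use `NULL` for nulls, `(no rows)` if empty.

active | -623 ; archived | -228 ; failed | -326 ; returned | -298

For each row compute qty - amount.
Group by status; take SUM of the expression per group.
  active: ids {4, 6, 12} → SUM(qty - amount)=-623
  archived: ids {1, 2, 9} → SUM(qty - amount)=-228
  failed: ids {3, 10, 11} → SUM(qty - amount)=-326
  returned: ids {5, 7, 8} → SUM(qty - amount)=-298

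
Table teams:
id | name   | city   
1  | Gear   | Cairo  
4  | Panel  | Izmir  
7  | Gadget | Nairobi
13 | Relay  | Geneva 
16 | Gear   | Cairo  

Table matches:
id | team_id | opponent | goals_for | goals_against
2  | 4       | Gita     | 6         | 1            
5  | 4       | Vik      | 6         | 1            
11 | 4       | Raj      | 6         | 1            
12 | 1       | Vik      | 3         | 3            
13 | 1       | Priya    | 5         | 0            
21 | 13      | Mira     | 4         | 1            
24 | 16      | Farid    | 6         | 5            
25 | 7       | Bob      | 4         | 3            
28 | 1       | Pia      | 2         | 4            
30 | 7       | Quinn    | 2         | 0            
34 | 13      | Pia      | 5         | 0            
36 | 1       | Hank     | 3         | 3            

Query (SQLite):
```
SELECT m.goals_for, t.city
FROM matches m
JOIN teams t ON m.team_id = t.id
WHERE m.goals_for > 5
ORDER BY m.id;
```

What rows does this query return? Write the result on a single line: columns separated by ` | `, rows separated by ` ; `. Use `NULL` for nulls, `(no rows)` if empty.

Each matches row matches the teams row where team_id = teams.id.
Then keep rows with m.goals_for > 5.

6 | Izmir ; 6 | Izmir ; 6 | Izmir ; 6 | Cairo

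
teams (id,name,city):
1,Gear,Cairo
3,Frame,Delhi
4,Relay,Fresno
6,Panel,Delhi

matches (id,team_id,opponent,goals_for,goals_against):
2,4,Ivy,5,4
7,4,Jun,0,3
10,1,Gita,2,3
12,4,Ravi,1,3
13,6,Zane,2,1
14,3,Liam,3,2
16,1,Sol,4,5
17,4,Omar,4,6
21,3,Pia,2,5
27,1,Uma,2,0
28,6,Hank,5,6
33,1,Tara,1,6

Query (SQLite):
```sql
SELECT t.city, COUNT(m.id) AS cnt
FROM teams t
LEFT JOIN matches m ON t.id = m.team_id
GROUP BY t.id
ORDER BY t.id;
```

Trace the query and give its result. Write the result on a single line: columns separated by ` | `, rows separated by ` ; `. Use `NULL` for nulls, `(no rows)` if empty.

LEFT JOIN keeps every teams row; unmatched ones get NULL for matches columns.
Group by teams.id and compute COUNT(m.id). COUNT(col) of an all-NULL group is 0.
  1: ids {10, 16, 27, 33} → COUNT(m.id)=4
  3: ids {14, 21} → COUNT(m.id)=2
  4: ids {2, 7, 12, 17} → COUNT(m.id)=4
  6: ids {13, 28} → COUNT(m.id)=2

Cairo | 4 ; Delhi | 2 ; Fresno | 4 ; Delhi | 2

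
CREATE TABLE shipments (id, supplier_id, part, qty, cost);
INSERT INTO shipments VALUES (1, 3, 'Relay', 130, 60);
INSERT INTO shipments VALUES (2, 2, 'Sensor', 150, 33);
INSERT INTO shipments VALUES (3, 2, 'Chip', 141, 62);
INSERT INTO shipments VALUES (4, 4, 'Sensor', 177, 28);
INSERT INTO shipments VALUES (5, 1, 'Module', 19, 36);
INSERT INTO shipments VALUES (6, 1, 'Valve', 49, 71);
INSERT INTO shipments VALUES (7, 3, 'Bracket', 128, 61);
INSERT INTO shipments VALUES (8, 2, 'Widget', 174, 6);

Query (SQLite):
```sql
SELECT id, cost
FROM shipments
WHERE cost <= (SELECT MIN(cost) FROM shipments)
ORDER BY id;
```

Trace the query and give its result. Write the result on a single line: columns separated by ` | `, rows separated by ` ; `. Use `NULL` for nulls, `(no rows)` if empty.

8 | 6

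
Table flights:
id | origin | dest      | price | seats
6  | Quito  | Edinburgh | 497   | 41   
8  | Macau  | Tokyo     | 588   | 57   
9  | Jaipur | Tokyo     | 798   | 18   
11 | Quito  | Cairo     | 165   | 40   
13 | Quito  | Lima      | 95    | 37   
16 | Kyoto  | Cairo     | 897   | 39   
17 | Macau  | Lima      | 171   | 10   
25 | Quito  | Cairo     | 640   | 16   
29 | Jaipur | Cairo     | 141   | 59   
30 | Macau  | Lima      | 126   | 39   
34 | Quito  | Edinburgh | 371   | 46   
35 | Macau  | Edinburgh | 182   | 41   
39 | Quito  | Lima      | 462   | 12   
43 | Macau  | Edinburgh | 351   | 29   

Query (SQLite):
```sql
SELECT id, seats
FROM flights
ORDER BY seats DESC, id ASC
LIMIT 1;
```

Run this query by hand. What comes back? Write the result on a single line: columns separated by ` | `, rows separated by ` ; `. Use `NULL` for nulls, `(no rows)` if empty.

Sort by seats desc, tiebreak id asc: (59, id=29), (57, id=8), (46, id=34), (41, id=6) …. Take first 1.

29 | 59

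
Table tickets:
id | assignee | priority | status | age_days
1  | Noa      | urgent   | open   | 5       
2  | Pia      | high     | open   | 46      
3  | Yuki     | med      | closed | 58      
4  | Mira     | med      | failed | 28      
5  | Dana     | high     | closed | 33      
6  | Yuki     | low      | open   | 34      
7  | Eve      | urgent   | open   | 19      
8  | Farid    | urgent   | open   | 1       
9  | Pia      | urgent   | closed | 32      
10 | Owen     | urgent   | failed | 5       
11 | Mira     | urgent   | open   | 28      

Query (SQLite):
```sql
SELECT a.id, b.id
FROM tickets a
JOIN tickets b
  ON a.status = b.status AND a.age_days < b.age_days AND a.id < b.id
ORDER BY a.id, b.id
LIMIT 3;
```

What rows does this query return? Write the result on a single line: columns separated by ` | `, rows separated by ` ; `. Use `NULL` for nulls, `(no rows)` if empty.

1 | 2 ; 1 | 6 ; 1 | 7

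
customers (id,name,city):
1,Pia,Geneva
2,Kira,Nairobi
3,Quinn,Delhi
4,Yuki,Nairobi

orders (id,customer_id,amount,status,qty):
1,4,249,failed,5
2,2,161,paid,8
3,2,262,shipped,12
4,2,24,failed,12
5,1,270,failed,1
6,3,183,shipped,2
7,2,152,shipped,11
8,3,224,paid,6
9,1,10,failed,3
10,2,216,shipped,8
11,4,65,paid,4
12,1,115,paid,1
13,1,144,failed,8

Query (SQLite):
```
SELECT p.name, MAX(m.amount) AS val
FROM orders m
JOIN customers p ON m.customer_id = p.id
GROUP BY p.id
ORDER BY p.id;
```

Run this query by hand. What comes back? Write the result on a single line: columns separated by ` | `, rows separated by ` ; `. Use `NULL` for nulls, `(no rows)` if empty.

Join each orders row to its customers via customer_id.
Group joined rows by customers.id; compute MAX(m.amount) per group.
  1: ids {5, 9, 12, 13} → MAX(m.amount)=270
  2: ids {2, 3, 4, 7, 10} → MAX(m.amount)=262
  3: ids {6, 8} → MAX(m.amount)=224
  4: ids {1, 11} → MAX(m.amount)=249

Pia | 270 ; Kira | 262 ; Quinn | 224 ; Yuki | 249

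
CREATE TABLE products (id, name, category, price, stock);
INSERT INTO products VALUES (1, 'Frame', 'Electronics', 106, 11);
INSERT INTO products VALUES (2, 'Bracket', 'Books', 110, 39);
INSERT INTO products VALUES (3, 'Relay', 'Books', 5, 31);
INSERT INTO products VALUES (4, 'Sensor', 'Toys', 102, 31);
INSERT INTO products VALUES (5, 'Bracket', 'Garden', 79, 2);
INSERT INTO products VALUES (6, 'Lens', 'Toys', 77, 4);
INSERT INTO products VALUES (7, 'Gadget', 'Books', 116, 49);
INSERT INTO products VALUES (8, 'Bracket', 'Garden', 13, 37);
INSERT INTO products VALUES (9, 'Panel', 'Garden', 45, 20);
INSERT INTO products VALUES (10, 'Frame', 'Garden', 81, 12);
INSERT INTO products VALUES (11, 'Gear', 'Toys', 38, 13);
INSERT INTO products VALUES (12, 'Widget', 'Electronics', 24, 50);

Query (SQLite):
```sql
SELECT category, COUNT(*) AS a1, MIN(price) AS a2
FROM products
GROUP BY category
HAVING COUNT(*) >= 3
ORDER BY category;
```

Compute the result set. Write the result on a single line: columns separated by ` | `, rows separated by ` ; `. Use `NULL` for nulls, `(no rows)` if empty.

Books | 3 | 5 ; Garden | 4 | 13 ; Toys | 3 | 38

Group products by category.
Per group compute: COUNT(*), MIN(price).
HAVING: drop groups with fewer than 3 rows.
  Books: ids {2, 3, 7} → COUNT(*)=3, MIN(price)=5
  Electronics: ids {1, 12} → COUNT(*)=2, MIN(price)=24
  Garden: ids {5, 8, 9, 10} → COUNT(*)=4, MIN(price)=13
  Toys: ids {4, 6, 11} → COUNT(*)=3, MIN(price)=38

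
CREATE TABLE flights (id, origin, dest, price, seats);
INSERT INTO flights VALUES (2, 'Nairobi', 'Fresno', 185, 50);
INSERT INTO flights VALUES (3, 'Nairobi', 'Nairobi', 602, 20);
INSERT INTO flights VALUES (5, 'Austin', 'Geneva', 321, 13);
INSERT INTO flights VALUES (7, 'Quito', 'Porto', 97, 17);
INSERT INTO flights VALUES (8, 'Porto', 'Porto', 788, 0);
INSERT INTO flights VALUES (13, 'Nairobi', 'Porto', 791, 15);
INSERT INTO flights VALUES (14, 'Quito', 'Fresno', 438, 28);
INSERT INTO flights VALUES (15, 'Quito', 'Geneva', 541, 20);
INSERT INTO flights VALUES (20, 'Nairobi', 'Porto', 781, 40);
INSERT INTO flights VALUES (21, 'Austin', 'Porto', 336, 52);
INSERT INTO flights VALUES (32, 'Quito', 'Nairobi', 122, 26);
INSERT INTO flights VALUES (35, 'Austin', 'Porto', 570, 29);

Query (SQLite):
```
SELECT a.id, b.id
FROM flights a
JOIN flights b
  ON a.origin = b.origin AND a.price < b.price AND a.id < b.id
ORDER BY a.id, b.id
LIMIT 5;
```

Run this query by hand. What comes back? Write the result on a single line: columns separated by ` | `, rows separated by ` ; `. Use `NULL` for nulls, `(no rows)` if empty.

2 | 3 ; 2 | 13 ; 2 | 20 ; 3 | 13 ; 3 | 20

Pairs (a,b) with same origin, a.price < b.price, a.id < b.id.
origin groups: Austin:{5,21,35} Nairobi:{2,3,13,20} Porto:{8} Quito:{7,14,15,32}
Ordered by (a.id, b.id); first 5.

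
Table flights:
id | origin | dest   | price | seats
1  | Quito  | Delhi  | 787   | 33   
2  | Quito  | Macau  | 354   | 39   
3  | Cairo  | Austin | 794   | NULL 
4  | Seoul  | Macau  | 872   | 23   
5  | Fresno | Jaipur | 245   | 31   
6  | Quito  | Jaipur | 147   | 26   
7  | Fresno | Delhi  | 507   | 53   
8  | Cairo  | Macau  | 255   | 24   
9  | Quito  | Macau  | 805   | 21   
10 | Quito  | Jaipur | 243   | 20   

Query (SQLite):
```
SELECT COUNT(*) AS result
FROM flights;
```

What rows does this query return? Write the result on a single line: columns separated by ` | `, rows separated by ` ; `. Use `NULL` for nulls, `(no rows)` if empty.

10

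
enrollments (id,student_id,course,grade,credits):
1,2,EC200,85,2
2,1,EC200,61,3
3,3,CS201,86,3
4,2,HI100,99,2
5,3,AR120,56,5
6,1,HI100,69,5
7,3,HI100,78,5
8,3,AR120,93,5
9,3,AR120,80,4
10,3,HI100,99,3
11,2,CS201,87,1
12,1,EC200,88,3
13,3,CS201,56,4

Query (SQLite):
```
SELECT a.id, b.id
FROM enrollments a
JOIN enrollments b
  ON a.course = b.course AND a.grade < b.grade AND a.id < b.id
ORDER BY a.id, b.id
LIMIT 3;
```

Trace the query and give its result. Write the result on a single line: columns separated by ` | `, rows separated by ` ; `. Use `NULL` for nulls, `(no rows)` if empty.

Pairs (a,b) with same course, a.grade < b.grade, a.id < b.id.
course groups: AR120:{5,8,9} CS201:{3,11,13} EC200:{1,2,12} HI100:{4,6,7,10}
Ordered by (a.id, b.id); first 3.

1 | 12 ; 2 | 12 ; 3 | 11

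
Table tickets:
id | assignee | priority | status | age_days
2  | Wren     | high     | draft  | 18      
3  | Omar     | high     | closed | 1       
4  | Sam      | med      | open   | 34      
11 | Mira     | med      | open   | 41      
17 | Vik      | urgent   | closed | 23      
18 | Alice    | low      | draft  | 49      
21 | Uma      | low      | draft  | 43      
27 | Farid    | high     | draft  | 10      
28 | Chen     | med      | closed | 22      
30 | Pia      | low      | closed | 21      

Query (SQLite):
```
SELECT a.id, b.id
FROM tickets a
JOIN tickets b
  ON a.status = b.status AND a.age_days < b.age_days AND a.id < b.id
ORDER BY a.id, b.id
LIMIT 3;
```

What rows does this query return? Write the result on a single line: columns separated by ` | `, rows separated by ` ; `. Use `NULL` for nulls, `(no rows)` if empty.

Pairs (a,b) with same status, a.age_days < b.age_days, a.id < b.id.
status groups: closed:{3,17,28,30} draft:{2,18,21,27} open:{4,11}
Ordered by (a.id, b.id); first 3.

2 | 18 ; 2 | 21 ; 3 | 17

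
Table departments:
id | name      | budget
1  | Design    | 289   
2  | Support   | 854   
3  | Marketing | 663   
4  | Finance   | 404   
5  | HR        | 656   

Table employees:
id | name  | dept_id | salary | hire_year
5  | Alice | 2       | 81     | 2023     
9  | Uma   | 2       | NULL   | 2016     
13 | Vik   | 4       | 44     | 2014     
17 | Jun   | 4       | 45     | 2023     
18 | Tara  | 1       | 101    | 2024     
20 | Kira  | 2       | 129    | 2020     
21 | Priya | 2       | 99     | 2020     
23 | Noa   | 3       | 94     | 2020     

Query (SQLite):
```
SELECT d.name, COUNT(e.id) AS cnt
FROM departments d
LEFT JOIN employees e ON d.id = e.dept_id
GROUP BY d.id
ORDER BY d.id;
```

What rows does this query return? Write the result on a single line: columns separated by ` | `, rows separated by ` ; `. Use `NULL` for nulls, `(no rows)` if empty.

Design | 1 ; Support | 4 ; Marketing | 1 ; Finance | 2 ; HR | 0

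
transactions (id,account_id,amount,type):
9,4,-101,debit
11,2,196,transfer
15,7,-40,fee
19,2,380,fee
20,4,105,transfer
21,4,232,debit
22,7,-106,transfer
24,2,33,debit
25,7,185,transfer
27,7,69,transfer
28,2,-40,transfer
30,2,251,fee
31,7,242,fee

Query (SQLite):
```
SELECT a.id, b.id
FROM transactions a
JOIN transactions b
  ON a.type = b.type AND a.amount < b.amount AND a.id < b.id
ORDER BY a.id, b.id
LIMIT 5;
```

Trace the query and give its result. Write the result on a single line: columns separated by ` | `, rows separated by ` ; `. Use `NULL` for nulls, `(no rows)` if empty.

Pairs (a,b) with same type, a.amount < b.amount, a.id < b.id.
type groups: debit:{9,21,24} fee:{15,19,30,31} transfer:{11,20,22,25,27,28}
Ordered by (a.id, b.id); first 5.

9 | 21 ; 9 | 24 ; 15 | 19 ; 15 | 30 ; 15 | 31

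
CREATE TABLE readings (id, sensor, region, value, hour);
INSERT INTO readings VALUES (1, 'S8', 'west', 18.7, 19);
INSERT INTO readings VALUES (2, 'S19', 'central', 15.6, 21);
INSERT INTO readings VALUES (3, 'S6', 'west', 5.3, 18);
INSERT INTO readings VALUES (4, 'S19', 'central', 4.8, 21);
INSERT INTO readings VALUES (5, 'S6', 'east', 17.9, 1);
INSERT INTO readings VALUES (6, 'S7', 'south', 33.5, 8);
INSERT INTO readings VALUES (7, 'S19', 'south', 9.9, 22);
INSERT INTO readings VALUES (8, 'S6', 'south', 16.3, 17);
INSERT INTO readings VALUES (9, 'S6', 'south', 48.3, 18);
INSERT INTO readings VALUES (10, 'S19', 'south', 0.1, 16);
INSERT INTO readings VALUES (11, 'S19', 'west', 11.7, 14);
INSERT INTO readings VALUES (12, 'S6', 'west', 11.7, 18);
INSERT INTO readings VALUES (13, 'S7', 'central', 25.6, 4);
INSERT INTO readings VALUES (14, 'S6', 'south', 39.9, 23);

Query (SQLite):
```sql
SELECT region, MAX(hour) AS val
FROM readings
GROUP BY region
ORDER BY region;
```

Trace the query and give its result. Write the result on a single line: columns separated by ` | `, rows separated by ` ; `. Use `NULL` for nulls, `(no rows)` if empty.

central | 21 ; east | 1 ; south | 23 ; west | 19

Partition readings by region; compute MAX(hour) within each group.
  central: ids {2, 4, 13} → MAX(hour)=21
  east: ids {5} → MAX(hour)=1
  south: ids {6, 7, 8, 9, 10, 14} → MAX(hour)=23
  west: ids {1, 3, 11, 12} → MAX(hour)=19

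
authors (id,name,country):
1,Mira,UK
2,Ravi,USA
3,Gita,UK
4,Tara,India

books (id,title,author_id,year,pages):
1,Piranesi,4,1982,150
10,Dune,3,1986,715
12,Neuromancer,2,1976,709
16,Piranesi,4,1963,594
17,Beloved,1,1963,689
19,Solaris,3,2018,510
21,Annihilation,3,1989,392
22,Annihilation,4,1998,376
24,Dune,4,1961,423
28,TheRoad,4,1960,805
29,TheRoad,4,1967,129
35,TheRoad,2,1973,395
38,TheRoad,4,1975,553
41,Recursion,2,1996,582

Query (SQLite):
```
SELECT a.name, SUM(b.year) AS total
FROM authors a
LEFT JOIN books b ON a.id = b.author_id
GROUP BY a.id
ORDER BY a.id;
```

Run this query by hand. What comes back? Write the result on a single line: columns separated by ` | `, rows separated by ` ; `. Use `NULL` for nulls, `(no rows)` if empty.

LEFT JOIN keeps every authors row; unmatched ones get NULL for books columns.
Group by authors.id and compute SUM(b.year). SUM over an all-NULL group is NULL.
  1: ids {17} → SUM(b.year)=1963
  2: ids {12, 35, 41} → SUM(b.year)=5945
  3: ids {10, 19, 21} → SUM(b.year)=5993
  4: ids {1, 16, 22, 24, 28, 29, 38} → SUM(b.year)=13806

Mira | 1963 ; Ravi | 5945 ; Gita | 5993 ; Tara | 13806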